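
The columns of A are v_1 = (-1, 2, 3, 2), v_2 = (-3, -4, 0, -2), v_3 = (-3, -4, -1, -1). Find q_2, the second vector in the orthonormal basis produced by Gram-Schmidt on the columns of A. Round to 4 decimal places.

q_2 = (-0.7071, -0.6061, 0.3030, -0.2020)

v_1 = (-1, 2, 3, 2); ‖v_1‖ = 4.2426, so q_1 = (-0.2357, 0.4714, 0.7071, 0.4714).
q_1·v_2 = (-0.2357)·(-3) + 0.4714·(-4) + 0.7071·0 + 0.4714·(-2) = -2.1213.
u_2 = v_2 + 2.1213·q_1 = (-3.5000, -3.0000, 1.5000, -1.0000).
‖u_2‖ = 4.9497, so q_2 = (-0.7071, -0.6061, 0.3030, -0.2020).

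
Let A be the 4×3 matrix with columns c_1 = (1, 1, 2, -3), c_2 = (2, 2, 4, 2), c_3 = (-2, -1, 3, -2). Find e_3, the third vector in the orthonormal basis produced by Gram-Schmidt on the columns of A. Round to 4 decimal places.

c_1 = (1, 1, 2, -3); ‖c_1‖ = 3.8730, so e_1 = (0.2582, 0.2582, 0.5164, -0.7746).
e_1·c_2 = 0.2582·2 + 0.2582·2 + 0.5164·4 + (-0.7746)·2 = 1.5492.
u_2 = c_2 − 1.5492·e_1 = (1.6000, 1.6000, 3.2000, 3.2000).
‖u_2‖ = 5.0596, so e_2 = (0.3162, 0.3162, 0.6325, 0.6325).
e_1·c_3 = 0.2582·(-2) + 0.2582·(-1) + 0.5164·3 + (-0.7746)·(-2) = 2.3238; e_2·c_3 = 0.3162·(-2) + 0.3162·(-1) + 0.6325·3 + 0.6325·(-2) = -0.3162.
u_3 = c_3 − 2.3238·e_1 + 0.3162·e_2 = (-2.5000, -1.5000, 2.0000, 0.0000).
‖u_3‖ = 3.5355, so e_3 = (-0.7071, -0.4243, 0.5657, 0.0000).

e_3 = (-0.7071, -0.4243, 0.5657, 0.0000)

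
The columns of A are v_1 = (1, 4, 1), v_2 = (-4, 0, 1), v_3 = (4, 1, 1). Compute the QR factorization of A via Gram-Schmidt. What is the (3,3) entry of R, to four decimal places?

r_{33} = 1.5667

q_1 = v_1/‖v_1‖ = (1, 4, 1)/4.2426 = (0.2357, 0.9428, 0.2357).
r_{12} = q_1·v_2 = -0.7071.
u_2 = v_2 + 0.7071·q_1 = (-3.8333, 0.6667, 1.1667).
‖u_2‖ = 4.0620, so q_2 = (-0.9437, 0.1641, 0.2872).
r_{13} = q_1·v_3 = 2.1213; r_{23} = q_2·v_3 = -3.3235.
u_3 = v_3 − 2.1213·q_1 + 3.3235·q_2 = (0.3636, -0.4545, 1.4545).
r_{33} = ‖u_3‖ = 1.5667.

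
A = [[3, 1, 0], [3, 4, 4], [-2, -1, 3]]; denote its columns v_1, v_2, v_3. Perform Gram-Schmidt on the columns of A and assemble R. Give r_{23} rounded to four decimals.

r_{23} = 3.7924

e_1 = v_1/‖v_1‖ = (3, 3, -2)/4.6904 = (0.6396, 0.6396, -0.4264).
r_{12} = e_1·v_2 = 3.6244.
u_2 = v_2 − 3.6244·e_1 = (-1.3182, 1.6818, 0.5455).
‖u_2‖ = 2.2054, so e_2 = (-0.5977, 0.7626, 0.2473).
r_{23} = e_2·v_3 = 3.7924.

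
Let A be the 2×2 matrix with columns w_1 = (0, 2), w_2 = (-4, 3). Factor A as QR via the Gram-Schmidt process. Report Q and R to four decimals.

Q = [[0.0000, -1.0000], [1.0000, 0.0000]], R = [[2.0000, 3.0000], [0.0000, 4.0000]]

e_1 = w_1/‖w_1‖ = (0, 2)/2.0000 = (0.0000, 1.0000).
r_{12} = e_1·w_2 = 3.0000.
u_2 = w_2 − 3.0000·e_1 = (-4.0000, 0.0000).
‖u_2‖ = 4.0000, so e_2 = (-1.0000, 0.0000).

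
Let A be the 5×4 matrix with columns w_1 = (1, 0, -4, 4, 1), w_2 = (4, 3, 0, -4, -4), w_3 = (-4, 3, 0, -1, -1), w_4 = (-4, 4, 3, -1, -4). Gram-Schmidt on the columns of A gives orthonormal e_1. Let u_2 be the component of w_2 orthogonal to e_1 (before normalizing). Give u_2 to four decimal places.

u_2 = (4.4706, 3.0000, -1.8824, -2.1176, -3.5294)

w_1 = (1, 0, -4, 4, 1); ‖w_1‖ = 5.8310, so e_1 = (0.1715, 0.0000, -0.6860, 0.6860, 0.1715).
e_1·w_2 = 0.1715·4 + 0.0000·3 + (-0.6860)·0 + 0.6860·(-4) + 0.1715·(-4) = -2.7440.
u_2 = w_2 + 2.7440·e_1 = (4.4706, 3.0000, -1.8824, -2.1176, -3.5294).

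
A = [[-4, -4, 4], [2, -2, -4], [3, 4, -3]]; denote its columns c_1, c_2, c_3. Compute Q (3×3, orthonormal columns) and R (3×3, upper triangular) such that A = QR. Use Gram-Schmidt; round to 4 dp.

c_1 = (-4, 2, 3); ‖c_1‖ = 5.3852, so q_1 = (-0.7428, 0.3714, 0.5571).
q_1·c_2 = (-0.7428)·(-4) + 0.3714·(-2) + 0.5571·4 = 4.4567.
u_2 = c_2 − 4.4567·q_1 = (-0.6897, -3.6552, 1.5172).
‖u_2‖ = 4.0172, so q_2 = (-0.1717, -0.9099, 0.3777).
q_1·c_3 = (-0.7428)·4 + 0.3714·(-4) + 0.5571·(-3) = -6.1279; q_2·c_3 = (-0.1717)·4 + (-0.9099)·(-4) + 0.3777·(-3) = 1.8198.
u_3 = c_3 + 6.1279·q_1 − 1.8198·q_2 = (-0.2393, -0.0684, -0.2735).
‖u_3‖ = 0.3698, so q_3 = (-0.6472, -0.1849, -0.7396).

Q = [[-0.7428, -0.1717, -0.6472], [0.3714, -0.9099, -0.1849], [0.5571, 0.3777, -0.7396]], R = [[5.3852, 4.4567, -6.1279], [0.0000, 4.0172, 1.8198], [0.0000, 0.0000, 0.3698]]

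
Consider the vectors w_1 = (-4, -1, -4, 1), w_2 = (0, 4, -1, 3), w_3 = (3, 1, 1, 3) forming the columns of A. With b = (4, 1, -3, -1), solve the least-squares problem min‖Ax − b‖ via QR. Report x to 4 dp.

w_1 = (-4, -1, -4, 1); ‖w_1‖ = 5.8310, so q_1 = (-0.6860, -0.1715, -0.6860, 0.1715).
q_1·w_2 = (-0.6860)·0 + (-0.1715)·4 + (-0.6860)·(-1) + 0.1715·3 = 0.5145.
u_2 = w_2 − 0.5145·q_1 = (0.3529, 4.0882, -0.6471, 2.9118).
‖u_2‖ = 5.0730, so q_2 = (0.0696, 0.8059, -0.1275, 0.5740).
q_1·w_3 = (-0.6860)·3 + (-0.1715)·1 + (-0.6860)·1 + 0.1715·3 = -2.4010; q_2·w_3 = 0.0696·3 + 0.8059·1 + (-0.1275)·1 + 0.5740·3 = 2.6090.
u_3 = w_3 + 2.4010·q_1 − 2.6090·q_2 = (1.1714, -1.5143, -0.3143, 1.9143).
‖u_3‖ = 2.7255, so q_3 = (0.4298, -0.5556, -0.1153, 0.7024).
Qᵀb = (-1.0290, 0.8928, 0.8072).
Back-substitute: x_3 = 0.8072/2.7255 = 0.2962.
x_2 = (0.8928 − 2.6090·0.2962)/5.0730 = 0.0237.
x_1 = (-1.0290 − 0.5145·0.0237 + 2.4010·0.2962)/5.8310 = -0.0566.

x = (-0.0566, 0.0237, 0.2962)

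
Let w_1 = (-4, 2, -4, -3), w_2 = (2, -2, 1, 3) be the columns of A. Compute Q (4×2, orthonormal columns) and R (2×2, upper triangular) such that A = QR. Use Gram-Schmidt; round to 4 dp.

e_1 = w_1/‖w_1‖ = (-4, 2, -4, -3)/6.7082 = (-0.5963, 0.2981, -0.5963, -0.4472).
r_{12} = e_1·w_2 = -3.7268.
u_2 = w_2 + 3.7268·e_1 = (-0.2222, -0.8889, -1.2222, 1.3333).
‖u_2‖ = 2.0276, so e_2 = (-0.1096, -0.4384, -0.6028, 0.6576).

Q = [[-0.5963, -0.1096], [0.2981, -0.4384], [-0.5963, -0.6028], [-0.4472, 0.6576]], R = [[6.7082, -3.7268], [0.0000, 2.0276]]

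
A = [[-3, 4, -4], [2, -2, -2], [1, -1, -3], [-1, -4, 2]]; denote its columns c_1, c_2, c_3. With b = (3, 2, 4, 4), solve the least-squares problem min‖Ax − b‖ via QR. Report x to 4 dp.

x = (-1.2129, -1.2816, -1.1560)

c_1 = (-3, 2, 1, -1); ‖c_1‖ = 3.8730, so q_1 = (-0.7746, 0.5164, 0.2582, -0.2582).
q_1·c_2 = (-0.7746)·4 + 0.5164·(-2) + 0.2582·(-1) + (-0.2582)·(-4) = -3.3566.
u_2 = c_2 + 3.3566·q_1 = (1.4000, -0.2667, -0.1333, -4.8667).
‖u_2‖ = 5.0728, so q_2 = (0.2760, -0.0526, -0.0263, -0.9594).
q_1·c_3 = (-0.7746)·(-4) + 0.5164·(-2) + 0.2582·(-3) + (-0.2582)·2 = 0.7746; q_2·c_3 = 0.2760·(-4) + (-0.0526)·(-2) + (-0.0263)·(-3) + (-0.9594)·2 = -2.8387.
u_3 = c_3 − 0.7746·q_1 + 2.8387·q_2 = (-2.6166, -2.5492, -3.2746, -0.5233).
‖u_3‖ = 4.9338, so q_3 = (-0.5303, -0.5167, -0.6637, -0.1061).
Qᵀb = (-1.2910, -3.2198, -5.7035).
Back-substitute: x_3 = -5.7035/4.9338 = -1.1560.
x_2 = (-3.2198 + 2.8387·(-1.1560))/5.0728 = -1.2816.
x_1 = (-1.2910 + 3.3566·(-1.2816) − 0.7746·(-1.1560))/3.8730 = -1.2129.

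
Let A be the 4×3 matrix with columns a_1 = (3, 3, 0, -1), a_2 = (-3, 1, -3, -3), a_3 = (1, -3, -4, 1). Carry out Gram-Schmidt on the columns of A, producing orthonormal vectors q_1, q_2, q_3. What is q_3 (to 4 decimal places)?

q_3 = (0.4624, -0.4050, -0.7697, 0.1723)

a_1 = (3, 3, 0, -1); ‖a_1‖ = 4.3589, so q_1 = (0.6882, 0.6882, 0.0000, -0.2294).
q_1·a_2 = 0.6882·(-3) + 0.6882·1 + 0.0000·(-3) + (-0.2294)·(-3) = -0.6882.
u_2 = a_2 + 0.6882·q_1 = (-2.5263, 1.4737, -3.0000, -3.1579).
‖u_2‖ = 5.2466, so q_2 = (-0.4815, 0.2809, -0.5718, -0.6019).
q_1·a_3 = 0.6882·1 + 0.6882·(-3) + 0.0000·(-4) + (-0.2294)·1 = -1.6059; q_2·a_3 = (-0.4815)·1 + 0.2809·(-3) + (-0.5718)·(-4) + (-0.6019)·1 = 0.3611.
u_3 = a_3 + 1.6059·q_1 − 0.3611·q_2 = (2.2792, -1.9962, -3.7935, 0.8489).
‖u_3‖ = 4.9286, so q_3 = (0.4624, -0.4050, -0.7697, 0.1723).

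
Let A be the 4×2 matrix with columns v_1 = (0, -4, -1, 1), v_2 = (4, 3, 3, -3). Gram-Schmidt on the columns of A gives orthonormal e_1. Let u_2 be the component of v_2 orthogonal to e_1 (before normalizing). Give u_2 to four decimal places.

u_2 = (4.0000, -1.0000, 2.0000, -2.0000)

v_1 = (0, -4, -1, 1); ‖v_1‖ = 4.2426, so e_1 = (0.0000, -0.9428, -0.2357, 0.2357).
e_1·v_2 = 0.0000·4 + (-0.9428)·3 + (-0.2357)·3 + 0.2357·(-3) = -4.2426.
u_2 = v_2 + 4.2426·e_1 = (4.0000, -1.0000, 2.0000, -2.0000).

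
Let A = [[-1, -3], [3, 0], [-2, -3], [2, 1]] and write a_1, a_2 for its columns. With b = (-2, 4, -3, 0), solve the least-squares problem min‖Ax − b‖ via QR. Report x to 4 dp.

a_1 = (-1, 3, -2, 2); ‖a_1‖ = 4.2426, so e_1 = (-0.2357, 0.7071, -0.4714, 0.4714).
e_1·a_2 = (-0.2357)·(-3) + 0.7071·0 + (-0.4714)·(-3) + 0.4714·1 = 2.5927.
u_2 = a_2 − 2.5927·e_1 = (-2.3889, -1.8333, -1.7778, -0.2222).
‖u_2‖ = 3.5040, so e_2 = (-0.6818, -0.5232, -0.5074, -0.0634).
Qᵀb = (4.7140, 0.7928).
Back-substitute: x_2 = 0.7928/3.5040 = 0.2262.
x_1 = (4.7140 − 2.5927·0.2262)/4.2426 = 0.9729.

x = (0.9729, 0.2262)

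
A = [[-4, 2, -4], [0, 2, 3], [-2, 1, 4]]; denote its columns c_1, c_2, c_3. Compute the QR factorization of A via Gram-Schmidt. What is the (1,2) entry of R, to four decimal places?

r_{12} = -2.2361

c_1 = (-4, 0, -2); ‖c_1‖ = 4.4721, so e_1 = (-0.8944, 0.0000, -0.4472).
r_{12} = e_1·c_2 = -2.2361.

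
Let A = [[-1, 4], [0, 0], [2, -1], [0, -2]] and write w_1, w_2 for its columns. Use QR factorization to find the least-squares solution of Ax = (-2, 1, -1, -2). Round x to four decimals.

e_1 = w_1/‖w_1‖ = (-1, 0, 2, 0)/2.2361 = (-0.4472, 0.0000, 0.8944, 0.0000).
r_{12} = e_1·w_2 = -2.6833.
u_2 = w_2 + 2.6833·e_1 = (2.8000, 0.0000, 1.4000, -2.0000).
‖u_2‖ = 3.7148, so e_2 = (0.7537, 0.0000, 0.3769, -0.5384).
Qᵀb = (0.0000, -0.8076).
Back-substitute: x_2 = -0.8076/3.7148 = -0.2174.
x_1 = (0.0000 + 2.6833·(-0.2174))/2.2361 = -0.2609.

x = (-0.2609, -0.2174)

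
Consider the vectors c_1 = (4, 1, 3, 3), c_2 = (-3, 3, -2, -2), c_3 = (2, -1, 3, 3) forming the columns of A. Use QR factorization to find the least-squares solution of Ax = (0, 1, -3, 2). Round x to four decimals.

e_1 = c_1/‖c_1‖ = (4, 1, 3, 3)/5.9161 = (0.6761, 0.1690, 0.5071, 0.5071).
r_{12} = e_1·c_2 = -3.5496.
u_2 = c_2 + 3.5496·e_1 = (-0.6000, 3.6000, -0.2000, -0.2000).
‖u_2‖ = 3.6606, so e_2 = (-0.1639, 0.9834, -0.0546, -0.0546).
r_{13} = e_1·c_3 = 4.2258; r_{23} = e_2·c_3 = -1.6391.
u_3 = c_3 − 4.2258·e_1 + 1.6391·e_2 = (-1.1258, -0.1023, 0.7676, 0.7676).
‖u_3‖ = 1.5673, so e_3 = (-0.7183, -0.0653, 0.4898, 0.4898).
Qᵀb = (-0.3381, 1.0381, -0.5551).
Back-substitute: x_3 = -0.5551/1.5673 = -0.3542.
x_2 = (1.0381 + 1.6391·(-0.3542))/3.6606 = 0.1250.
x_1 = (-0.3381 + 3.5496·0.1250 − 4.2258·(-0.3542))/5.9161 = 0.2708.

x = (0.2708, 0.1250, -0.3542)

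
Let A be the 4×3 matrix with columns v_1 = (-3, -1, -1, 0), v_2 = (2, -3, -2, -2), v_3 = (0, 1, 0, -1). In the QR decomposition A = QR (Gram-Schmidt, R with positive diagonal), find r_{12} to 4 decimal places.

r_{12} = -0.3015

v_1 = (-3, -1, -1, 0); ‖v_1‖ = 3.3166, so e_1 = (-0.9045, -0.3015, -0.3015, 0.0000).
r_{12} = e_1·v_2 = -0.3015.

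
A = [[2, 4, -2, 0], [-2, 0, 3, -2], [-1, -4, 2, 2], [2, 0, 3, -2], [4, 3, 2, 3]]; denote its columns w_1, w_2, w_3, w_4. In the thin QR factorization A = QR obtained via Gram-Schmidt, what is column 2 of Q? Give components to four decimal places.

q_2 = (0.5100, 0.3600, -0.6900, -0.3600, -0.0675)

w_1 = (2, -2, -1, 2, 4); ‖w_1‖ = 5.3852, so q_1 = (0.3714, -0.3714, -0.1857, 0.3714, 0.7428).
q_1·w_2 = 0.3714·4 + (-0.3714)·0 + (-0.1857)·(-4) + 0.3714·0 + 0.7428·3 = 4.4567.
u_2 = w_2 − 4.4567·q_1 = (2.3448, 1.6552, -3.1724, -1.6552, -0.3103).
‖u_2‖ = 4.5976, so q_2 = (0.5100, 0.3600, -0.6900, -0.3600, -0.0675).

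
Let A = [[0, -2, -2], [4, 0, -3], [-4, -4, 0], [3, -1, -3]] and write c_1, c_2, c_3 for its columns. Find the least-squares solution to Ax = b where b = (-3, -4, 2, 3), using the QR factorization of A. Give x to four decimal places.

c_1 = (0, 4, -4, 3); ‖c_1‖ = 6.4031, so e_1 = (0.0000, 0.6247, -0.6247, 0.4685).
e_1·c_2 = 0.0000·(-2) + 0.6247·0 + (-0.6247)·(-4) + 0.4685·(-1) = 2.0303.
u_2 = c_2 − 2.0303·e_1 = (-2.0000, -1.2683, -2.7317, -1.9512).
‖u_2‖ = 4.1083, so e_2 = (-0.4868, -0.3087, -0.6649, -0.4749).
e_1·c_3 = 0.0000·(-2) + 0.6247·(-3) + (-0.6247)·0 + 0.4685·(-3) = -3.2796; e_2·c_3 = (-0.4868)·(-2) + (-0.3087)·(-3) + (-0.6649)·0 + (-0.4749)·(-3) = 3.3246.
u_3 = c_3 + 3.2796·e_1 − 3.3246·e_2 = (-0.3815, 0.0751, 0.1618, 0.1156).
‖u_3‖ = 0.4368, so e_3 = (-0.8735, 0.1721, 0.3706, 0.2647).
Qᵀb = (-2.3426, -0.0594, 3.4675).
Back-substitute: x_3 = 3.4675/0.4368 = 7.9394.
x_2 = (-0.0594 − 3.3246·7.9394)/4.1083 = -6.4394.
x_1 = (-2.3426 − 2.0303·(-6.4394) + 3.2796·7.9394)/6.4031 = 5.7424.

x = (5.7424, -6.4394, 7.9394)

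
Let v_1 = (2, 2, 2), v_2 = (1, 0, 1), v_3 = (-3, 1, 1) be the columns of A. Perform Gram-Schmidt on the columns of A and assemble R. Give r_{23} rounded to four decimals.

q_1 = v_1/‖v_1‖ = (2, 2, 2)/3.4641 = (0.5774, 0.5774, 0.5774).
r_{12} = q_1·v_2 = 1.1547.
u_2 = v_2 − 1.1547·q_1 = (0.3333, -0.6667, 0.3333).
‖u_2‖ = 0.8165, so q_2 = (0.4082, -0.8165, 0.4082).
r_{23} = q_2·v_3 = -1.6330.

r_{23} = -1.6330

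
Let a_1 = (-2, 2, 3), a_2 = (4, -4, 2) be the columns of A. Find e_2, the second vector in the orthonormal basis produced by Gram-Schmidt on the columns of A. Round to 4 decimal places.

a_1 = (-2, 2, 3); ‖a_1‖ = 4.1231, so e_1 = (-0.4851, 0.4851, 0.7276).
e_1·a_2 = (-0.4851)·4 + 0.4851·(-4) + 0.7276·2 = -2.4254.
u_2 = a_2 + 2.4254·e_1 = (2.8235, -2.8235, 3.7647).
‖u_2‖ = 5.4880, so e_2 = (0.5145, -0.5145, 0.6860).

e_2 = (0.5145, -0.5145, 0.6860)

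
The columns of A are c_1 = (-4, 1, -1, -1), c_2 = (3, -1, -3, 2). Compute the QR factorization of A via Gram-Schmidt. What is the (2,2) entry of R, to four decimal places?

c_1 = (-4, 1, -1, -1); ‖c_1‖ = 4.3589, so e_1 = (-0.9177, 0.2294, -0.2294, -0.2294).
e_1·c_2 = (-0.9177)·3 + 0.2294·(-1) + (-0.2294)·(-3) + (-0.2294)·2 = -2.7530.
u_2 = c_2 + 2.7530·e_1 = (0.4737, -0.3684, -3.6316, 1.3684).
r_{22} = ‖u_2‖ = 3.9270.

r_{22} = 3.9270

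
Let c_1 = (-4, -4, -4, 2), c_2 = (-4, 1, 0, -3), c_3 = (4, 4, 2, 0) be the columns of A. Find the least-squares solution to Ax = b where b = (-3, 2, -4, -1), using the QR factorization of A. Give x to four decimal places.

x = (1.7609, 1.1779, 2.0158)

c_1 = (-4, -4, -4, 2); ‖c_1‖ = 7.2111, so q_1 = (-0.5547, -0.5547, -0.5547, 0.2774).
q_1·c_2 = (-0.5547)·(-4) + (-0.5547)·1 + (-0.5547)·0 + 0.2774·(-3) = 0.8321.
u_2 = c_2 − 0.8321·q_1 = (-3.5385, 1.4615, 0.4615, -3.2308).
‖u_2‖ = 5.0307, so q_2 = (-0.7034, 0.2905, 0.0917, -0.6422).
q_1·c_3 = (-0.5547)·4 + (-0.5547)·4 + (-0.5547)·2 + 0.2774·0 = -5.5470; q_2·c_3 = (-0.7034)·4 + 0.2905·4 + 0.0917·2 + (-0.6422)·0 = -1.4679.
u_3 = c_3 + 5.5470·q_1 + 1.4679·q_2 = (-0.1094, 1.3495, -0.9422, 0.5957).
‖u_3‖ = 1.7538, so q_3 = (-0.0624, 0.7695, -0.5372, 0.3397).
Qᵀb = (2.4962, 2.9664, 3.5354).
Back-substitute: x_3 = 3.5354/1.7538 = 2.0158.
x_2 = (2.9664 + 1.4679·2.0158)/5.0307 = 1.1779.
x_1 = (2.4962 − 0.8321·1.1779 + 5.5470·2.0158)/7.2111 = 1.7609.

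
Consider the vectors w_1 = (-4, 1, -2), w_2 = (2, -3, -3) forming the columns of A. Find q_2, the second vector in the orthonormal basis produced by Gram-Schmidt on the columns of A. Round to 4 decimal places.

w_1 = (-4, 1, -2); ‖w_1‖ = 4.5826, so q_1 = (-0.8729, 0.2182, -0.4364).
q_1·w_2 = (-0.8729)·2 + 0.2182·(-3) + (-0.4364)·(-3) = -1.0911.
u_2 = w_2 + 1.0911·q_1 = (1.0476, -2.7619, -3.4762).
‖u_2‖ = 4.5617, so q_2 = (0.2297, -0.6054, -0.7620).

q_2 = (0.2297, -0.6054, -0.7620)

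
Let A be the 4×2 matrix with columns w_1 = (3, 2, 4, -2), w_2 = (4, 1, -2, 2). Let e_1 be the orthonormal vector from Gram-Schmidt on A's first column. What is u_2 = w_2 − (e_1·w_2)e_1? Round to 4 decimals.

u_2 = (3.8182, 0.8788, -2.2424, 2.1212)

w_1 = (3, 2, 4, -2); ‖w_1‖ = 5.7446, so e_1 = (0.5222, 0.3482, 0.6963, -0.3482).
e_1·w_2 = 0.5222·4 + 0.3482·1 + 0.6963·(-2) + (-0.3482)·2 = 0.3482.
u_2 = w_2 − 0.3482·e_1 = (3.8182, 0.8788, -2.2424, 2.1212).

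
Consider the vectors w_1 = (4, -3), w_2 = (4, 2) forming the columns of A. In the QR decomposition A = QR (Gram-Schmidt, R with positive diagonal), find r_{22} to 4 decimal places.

r_{22} = 4.0000

q_1 = w_1/‖w_1‖ = (4, -3)/5.0000 = (0.8000, -0.6000).
r_{12} = q_1·w_2 = 2.0000.
u_2 = w_2 − 2.0000·q_1 = (2.4000, 3.2000).
r_{22} = ‖u_2‖ = 4.0000.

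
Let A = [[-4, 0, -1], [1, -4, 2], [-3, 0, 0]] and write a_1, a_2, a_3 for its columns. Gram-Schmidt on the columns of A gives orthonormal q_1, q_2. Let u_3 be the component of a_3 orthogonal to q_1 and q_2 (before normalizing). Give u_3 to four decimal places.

q_1 = a_1/‖a_1‖ = (-4, 1, -3)/5.0990 = (-0.7845, 0.1961, -0.5883).
r_{12} = q_1·a_2 = -0.7845.
u_2 = a_2 + 0.7845·q_1 = (-0.6154, -3.8462, -0.4615).
‖u_2‖ = 3.9223, so q_2 = (-0.1569, -0.9806, -0.1177).
r_{13} = q_1·a_3 = 1.1767; r_{23} = q_2·a_3 = -1.8043.
u_3 = a_3 − 1.1767·q_1 + 1.8043·q_2 = (-0.3600, 0.0000, 0.4800).

u_3 = (-0.3600, 0.0000, 0.4800)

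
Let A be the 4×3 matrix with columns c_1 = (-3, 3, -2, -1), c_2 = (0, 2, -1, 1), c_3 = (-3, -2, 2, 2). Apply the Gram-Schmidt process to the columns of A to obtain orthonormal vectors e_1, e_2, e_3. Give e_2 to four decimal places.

e_1 = c_1/‖c_1‖ = (-3, 3, -2, -1)/4.7958 = (-0.6255, 0.6255, -0.4170, -0.2085).
r_{12} = e_1·c_2 = 1.4596.
u_2 = c_2 − 1.4596·e_1 = (0.9130, 1.0870, -0.3913, 1.3043).
‖u_2‖ = 1.9671, so e_2 = (0.4642, 0.5526, -0.1989, 0.6631).

e_2 = (0.4642, 0.5526, -0.1989, 0.6631)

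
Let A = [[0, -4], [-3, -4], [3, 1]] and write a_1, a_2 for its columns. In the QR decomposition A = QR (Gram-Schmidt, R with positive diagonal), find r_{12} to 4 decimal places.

e_1 = a_1/‖a_1‖ = (0, -3, 3)/4.2426 = (0.0000, -0.7071, 0.7071).
r_{12} = e_1·a_2 = 3.5355.

r_{12} = 3.5355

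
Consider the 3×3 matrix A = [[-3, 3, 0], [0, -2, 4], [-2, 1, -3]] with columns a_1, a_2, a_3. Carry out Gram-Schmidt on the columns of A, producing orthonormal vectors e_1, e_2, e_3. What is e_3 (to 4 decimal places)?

e_3 = (0.5121, 0.3841, -0.7682)

e_1 = a_1/‖a_1‖ = (-3, 0, -2)/3.6056 = (-0.8321, 0.0000, -0.5547).
r_{12} = e_1·a_2 = -3.0509.
u_2 = a_2 + 3.0509·e_1 = (0.4615, -2.0000, -0.6923).
‖u_2‖ = 2.1662, so e_2 = (0.2131, -0.9233, -0.3196).
r_{13} = e_1·a_3 = 1.6641; r_{23} = e_2·a_3 = -2.7344.
u_3 = a_3 − 1.6641·e_1 + 2.7344·e_2 = (1.9672, 1.4754, -2.9508).
‖u_3‖ = 3.8411, so e_3 = (0.5121, 0.3841, -0.7682).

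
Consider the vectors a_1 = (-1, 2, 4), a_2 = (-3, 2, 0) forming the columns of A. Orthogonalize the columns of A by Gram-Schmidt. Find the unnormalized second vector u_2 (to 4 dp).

q_1 = a_1/‖a_1‖ = (-1, 2, 4)/4.5826 = (-0.2182, 0.4364, 0.8729).
r_{12} = q_1·a_2 = 1.5275.
u_2 = a_2 − 1.5275·q_1 = (-2.6667, 1.3333, -1.3333).

u_2 = (-2.6667, 1.3333, -1.3333)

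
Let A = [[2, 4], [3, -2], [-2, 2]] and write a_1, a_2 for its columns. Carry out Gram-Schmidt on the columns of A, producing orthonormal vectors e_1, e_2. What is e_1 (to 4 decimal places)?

e_1 = (0.4851, 0.7276, -0.4851)

e_1 = a_1/‖a_1‖ = (2, 3, -2)/4.1231 = (0.4851, 0.7276, -0.4851).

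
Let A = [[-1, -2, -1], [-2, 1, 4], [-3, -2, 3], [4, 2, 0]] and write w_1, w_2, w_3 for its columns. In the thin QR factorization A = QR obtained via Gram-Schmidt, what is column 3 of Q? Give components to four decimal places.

w_1 = (-1, -2, -3, 4); ‖w_1‖ = 5.4772, so q_1 = (-0.1826, -0.3651, -0.5477, 0.7303).
q_1·w_2 = (-0.1826)·(-2) + (-0.3651)·1 + (-0.5477)·(-2) + 0.7303·2 = 2.5560.
u_2 = w_2 − 2.5560·q_1 = (-1.5333, 1.9333, -0.6000, 0.1333).
‖u_2‖ = 2.5430, so q_2 = (-0.6030, 0.7603, -0.2359, 0.0524).
q_1·w_3 = (-0.1826)·(-1) + (-0.3651)·4 + (-0.5477)·3 + 0.7303·0 = -2.9212; q_2·w_3 = (-0.6030)·(-1) + 0.7603·4 + (-0.2359)·3 + 0.0524·0 = 2.9362.
u_3 = w_3 + 2.9212·q_1 − 2.9362·q_2 = (0.2371, 0.7010, 2.0928, 1.9794).
‖u_3‖ = 2.9741, so q_3 = (0.0797, 0.2357, 0.7037, 0.6655).

q_3 = (0.0797, 0.2357, 0.7037, 0.6655)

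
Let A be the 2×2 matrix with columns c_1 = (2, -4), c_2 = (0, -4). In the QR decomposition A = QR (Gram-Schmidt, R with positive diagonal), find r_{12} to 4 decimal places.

c_1 = (2, -4); ‖c_1‖ = 4.4721, so q_1 = (0.4472, -0.8944).
r_{12} = q_1·c_2 = 3.5777.

r_{12} = 3.5777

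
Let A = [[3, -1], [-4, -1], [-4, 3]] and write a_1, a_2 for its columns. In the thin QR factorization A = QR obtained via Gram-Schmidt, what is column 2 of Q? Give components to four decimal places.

q_2 = (-0.0688, -0.7308, 0.6792)

q_1 = a_1/‖a_1‖ = (3, -4, -4)/6.4031 = (0.4685, -0.6247, -0.6247).
r_{12} = q_1·a_2 = -1.7179.
u_2 = a_2 + 1.7179·q_1 = (-0.1951, -2.0732, 1.9268).
‖u_2‖ = 2.8370, so q_2 = (-0.0688, -0.7308, 0.6792).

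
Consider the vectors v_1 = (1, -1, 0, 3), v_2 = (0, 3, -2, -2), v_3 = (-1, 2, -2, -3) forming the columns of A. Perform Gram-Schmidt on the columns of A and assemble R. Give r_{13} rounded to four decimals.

v_1 = (1, -1, 0, 3); ‖v_1‖ = 3.3166, so q_1 = (0.3015, -0.3015, 0.0000, 0.9045).
r_{13} = q_1·v_3 = -3.6181.

r_{13} = -3.6181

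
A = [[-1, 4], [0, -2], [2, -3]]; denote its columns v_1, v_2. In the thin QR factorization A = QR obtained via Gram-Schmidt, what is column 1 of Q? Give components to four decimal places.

v_1 = (-1, 0, 2); ‖v_1‖ = 2.2361, so e_1 = (-0.4472, 0.0000, 0.8944).

e_1 = (-0.4472, 0.0000, 0.8944)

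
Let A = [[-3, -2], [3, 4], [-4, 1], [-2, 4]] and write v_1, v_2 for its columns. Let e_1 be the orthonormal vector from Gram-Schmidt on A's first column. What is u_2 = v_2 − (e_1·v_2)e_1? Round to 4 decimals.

u_2 = (-1.5263, 3.5263, 1.6316, 4.3158)

v_1 = (-3, 3, -4, -2); ‖v_1‖ = 6.1644, so e_1 = (-0.4867, 0.4867, -0.6489, -0.3244).
e_1·v_2 = (-0.4867)·(-2) + 0.4867·4 + (-0.6489)·1 + (-0.3244)·4 = 0.9733.
u_2 = v_2 − 0.9733·e_1 = (-1.5263, 3.5263, 1.6316, 4.3158).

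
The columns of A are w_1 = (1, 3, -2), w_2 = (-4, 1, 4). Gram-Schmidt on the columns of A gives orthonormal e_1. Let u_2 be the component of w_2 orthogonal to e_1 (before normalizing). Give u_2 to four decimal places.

u_2 = (-3.3571, 2.9286, 2.7143)

w_1 = (1, 3, -2); ‖w_1‖ = 3.7417, so e_1 = (0.2673, 0.8018, -0.5345).
e_1·w_2 = 0.2673·(-4) + 0.8018·1 + (-0.5345)·4 = -2.4054.
u_2 = w_2 + 2.4054·e_1 = (-3.3571, 2.9286, 2.7143).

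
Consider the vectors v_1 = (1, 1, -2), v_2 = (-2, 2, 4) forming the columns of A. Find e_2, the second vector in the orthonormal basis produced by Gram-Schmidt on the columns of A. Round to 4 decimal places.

e_1 = v_1/‖v_1‖ = (1, 1, -2)/2.4495 = (0.4082, 0.4082, -0.8165).
r_{12} = e_1·v_2 = -3.2660.
u_2 = v_2 + 3.2660·e_1 = (-0.6667, 3.3333, 1.3333).
‖u_2‖ = 3.6515, so e_2 = (-0.1826, 0.9129, 0.3651).

e_2 = (-0.1826, 0.9129, 0.3651)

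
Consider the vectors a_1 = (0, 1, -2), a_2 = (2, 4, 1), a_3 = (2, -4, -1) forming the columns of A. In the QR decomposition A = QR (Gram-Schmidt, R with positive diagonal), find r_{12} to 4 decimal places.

q_1 = a_1/‖a_1‖ = (0, 1, -2)/2.2361 = (0.0000, 0.4472, -0.8944).
r_{12} = q_1·a_2 = 0.8944.

r_{12} = 0.8944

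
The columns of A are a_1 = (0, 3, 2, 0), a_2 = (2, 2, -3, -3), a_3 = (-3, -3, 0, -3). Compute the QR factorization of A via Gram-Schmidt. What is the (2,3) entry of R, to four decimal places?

r_{23} = -0.5883

q_1 = a_1/‖a_1‖ = (0, 3, 2, 0)/3.6056 = (0.0000, 0.8321, 0.5547, 0.0000).
r_{12} = q_1·a_2 = 0.0000.
u_2 = a_2 + 0.0000·q_1 = (2.0000, 2.0000, -3.0000, -3.0000).
‖u_2‖ = 5.0990, so q_2 = (0.3922, 0.3922, -0.5883, -0.5883).
r_{23} = q_2·a_3 = -0.5883.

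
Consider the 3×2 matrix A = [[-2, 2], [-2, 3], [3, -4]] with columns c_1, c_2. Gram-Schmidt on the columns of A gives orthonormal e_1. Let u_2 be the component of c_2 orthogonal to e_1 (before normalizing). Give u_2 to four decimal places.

u_2 = (-0.5882, 0.4118, -0.1176)

c_1 = (-2, -2, 3); ‖c_1‖ = 4.1231, so e_1 = (-0.4851, -0.4851, 0.7276).
e_1·c_2 = (-0.4851)·2 + (-0.4851)·3 + 0.7276·(-4) = -5.3358.
u_2 = c_2 + 5.3358·e_1 = (-0.5882, 0.4118, -0.1176).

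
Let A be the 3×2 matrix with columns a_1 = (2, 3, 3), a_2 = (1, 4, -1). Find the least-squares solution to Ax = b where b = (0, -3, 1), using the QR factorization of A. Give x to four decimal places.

x = (0.1273, -0.8000)

q_1 = a_1/‖a_1‖ = (2, 3, 3)/4.6904 = (0.4264, 0.6396, 0.6396).
r_{12} = q_1·a_2 = 2.3452.
u_2 = a_2 − 2.3452·q_1 = (0.0000, 2.5000, -2.5000).
‖u_2‖ = 3.5355, so q_2 = (0.0000, 0.7071, -0.7071).
Qᵀb = (-1.2792, -2.8284).
Back-substitute: x_2 = -2.8284/3.5355 = -0.8000.
x_1 = (-1.2792 − 2.3452·(-0.8000))/4.6904 = 0.1273.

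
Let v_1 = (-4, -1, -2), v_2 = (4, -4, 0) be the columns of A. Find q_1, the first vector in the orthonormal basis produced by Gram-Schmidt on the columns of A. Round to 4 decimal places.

v_1 = (-4, -1, -2); ‖v_1‖ = 4.5826, so q_1 = (-0.8729, -0.2182, -0.4364).

q_1 = (-0.8729, -0.2182, -0.4364)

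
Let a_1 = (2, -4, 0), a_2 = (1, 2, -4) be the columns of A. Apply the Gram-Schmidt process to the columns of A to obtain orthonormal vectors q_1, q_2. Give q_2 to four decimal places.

q_2 = (0.3651, 0.1826, -0.9129)

q_1 = a_1/‖a_1‖ = (2, -4, 0)/4.4721 = (0.4472, -0.8944, 0.0000).
r_{12} = q_1·a_2 = -1.3416.
u_2 = a_2 + 1.3416·q_1 = (1.6000, 0.8000, -4.0000).
‖u_2‖ = 4.3818, so q_2 = (0.3651, 0.1826, -0.9129).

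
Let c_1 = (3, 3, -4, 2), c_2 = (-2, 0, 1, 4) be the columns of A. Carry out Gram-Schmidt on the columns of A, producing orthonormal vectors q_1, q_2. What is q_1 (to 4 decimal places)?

c_1 = (3, 3, -4, 2); ‖c_1‖ = 6.1644, so q_1 = (0.4867, 0.4867, -0.6489, 0.3244).

q_1 = (0.4867, 0.4867, -0.6489, 0.3244)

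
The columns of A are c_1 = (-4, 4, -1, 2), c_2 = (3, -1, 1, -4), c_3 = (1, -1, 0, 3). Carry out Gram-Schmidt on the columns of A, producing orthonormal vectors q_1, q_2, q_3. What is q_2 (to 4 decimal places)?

q_2 = (0.0935, 0.5356, 0.1020, -0.8331)

c_1 = (-4, 4, -1, 2); ‖c_1‖ = 6.0828, so q_1 = (-0.6576, 0.6576, -0.1644, 0.3288).
q_1·c_2 = (-0.6576)·3 + 0.6576·(-1) + (-0.1644)·1 + 0.3288·(-4) = -4.1100.
u_2 = c_2 + 4.1100·q_1 = (0.2973, 1.7027, 0.3243, -2.6486).
‖u_2‖ = 3.1793, so q_2 = (0.0935, 0.5356, 0.1020, -0.8331).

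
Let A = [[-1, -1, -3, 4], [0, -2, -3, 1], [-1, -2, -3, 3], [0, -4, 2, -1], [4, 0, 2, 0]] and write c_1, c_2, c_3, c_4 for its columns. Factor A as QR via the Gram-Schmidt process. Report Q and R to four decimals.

Q = [[-0.2357, -0.1684, -0.4282, 0.6588], [0.0000, -0.4041, -0.5435, -0.6831], [-0.2357, -0.3704, -0.3887, 0.2160], [0.0000, -0.8081, 0.5731, 0.0689], [0.9428, -0.1347, -0.2042, 0.2187]], R = [[4.2426, 0.7071, 3.2998, -1.6499], [0.0000, 4.9497, 0.9428, -1.3805], [0.0000, 0.0000, 4.8189, -3.9955], [0.0000, 0.0000, 0.0000, 2.5314]]

q_1 = c_1/‖c_1‖ = (-1, 0, -1, 0, 4)/4.2426 = (-0.2357, 0.0000, -0.2357, 0.0000, 0.9428).
r_{12} = q_1·c_2 = 0.7071.
u_2 = c_2 − 0.7071·q_1 = (-0.8333, -2.0000, -1.8333, -4.0000, -0.6667).
‖u_2‖ = 4.9497, so q_2 = (-0.1684, -0.4041, -0.3704, -0.8081, -0.1347).
r_{13} = q_1·c_3 = 3.2998; r_{23} = q_2·c_3 = 0.9428.
u_3 = c_3 − 3.2998·q_1 − 0.9428·q_2 = (-2.0635, -2.6190, -1.8730, 2.7619, -0.9841).
‖u_3‖ = 4.8189, so q_3 = (-0.4282, -0.5435, -0.3887, 0.5731, -0.2042).
r_{14} = q_1·c_4 = -1.6499; r_{24} = q_2·c_4 = -1.3805; r_{34} = q_3·c_4 = -3.9955.
u_4 = c_4 + 1.6499·q_1 + 1.3805·q_2 + 3.9955·q_3 = (1.6678, -1.7293, 0.5468, 0.1743, 0.5537).
‖u_4‖ = 2.5314, so q_4 = (0.6588, -0.6831, 0.2160, 0.0689, 0.2187).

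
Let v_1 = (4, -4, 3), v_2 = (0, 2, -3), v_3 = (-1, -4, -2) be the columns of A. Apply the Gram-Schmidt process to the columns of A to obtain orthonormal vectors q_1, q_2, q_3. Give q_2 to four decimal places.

v_1 = (4, -4, 3); ‖v_1‖ = 6.4031, so q_1 = (0.6247, -0.6247, 0.4685).
q_1·v_2 = 0.6247·0 + (-0.6247)·2 + 0.4685·(-3) = -2.6550.
u_2 = v_2 + 2.6550·q_1 = (1.6585, 0.3415, -1.7561).
‖u_2‖ = 2.4395, so q_2 = (0.6799, 0.1400, -0.7199).

q_2 = (0.6799, 0.1400, -0.7199)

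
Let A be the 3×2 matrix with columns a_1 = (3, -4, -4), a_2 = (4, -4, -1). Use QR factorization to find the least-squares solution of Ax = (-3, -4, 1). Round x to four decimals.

q_1 = a_1/‖a_1‖ = (3, -4, -4)/6.4031 = (0.4685, -0.6247, -0.6247).
r_{12} = q_1·a_2 = 4.9976.
u_2 = a_2 − 4.9976·q_1 = (1.6585, -0.8780, 2.1220).
‖u_2‖ = 2.8327, so q_2 = (0.5855, -0.3100, 0.7491).
Qᵀb = (0.4685, 0.2325).
Back-substitute: x_2 = 0.2325/2.8327 = 0.0821.
x_1 = (0.4685 − 4.9976·0.0821)/6.4031 = 0.0091.

x = (0.0091, 0.0821)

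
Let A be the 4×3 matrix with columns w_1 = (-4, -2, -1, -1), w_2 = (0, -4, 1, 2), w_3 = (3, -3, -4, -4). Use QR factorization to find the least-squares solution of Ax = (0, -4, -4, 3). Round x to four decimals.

w_1 = (-4, -2, -1, -1); ‖w_1‖ = 4.6904, so q_1 = (-0.8528, -0.4264, -0.2132, -0.2132).
q_1·w_2 = (-0.8528)·0 + (-0.4264)·(-4) + (-0.2132)·1 + (-0.2132)·2 = 1.0660.
u_2 = w_2 − 1.0660·q_1 = (0.9091, -3.5455, 1.2273, 2.2273).
‖u_2‖ = 4.4569, so q_2 = (0.2040, -0.7955, 0.2754, 0.4997).
q_1·w_3 = (-0.8528)·3 + (-0.4264)·(-3) + (-0.2132)·(-4) + (-0.2132)·(-4) = 0.4264; q_2·w_3 = 0.2040·3 + (-0.7955)·(-3) + 0.2754·(-4) + 0.4997·(-4) = -0.1020.
u_3 = w_3 − 0.4264·q_1 + 0.1020·q_2 = (3.3844, -2.8993, -3.8810, -3.8581).
‖u_3‖ = 7.0575, so q_3 = (0.4796, -0.4108, -0.5499, -0.5467).
Qᵀb = (1.9188, 3.5798, 2.2029).
Back-substitute: x_3 = 2.2029/7.0575 = 0.3121.
x_2 = (3.5798 + 0.1020·0.3121)/4.4569 = 0.8103.
x_1 = (1.9188 − 1.0660·0.8103 − 0.4264·0.3121)/4.6904 = 0.1965.

x = (0.1965, 0.8103, 0.3121)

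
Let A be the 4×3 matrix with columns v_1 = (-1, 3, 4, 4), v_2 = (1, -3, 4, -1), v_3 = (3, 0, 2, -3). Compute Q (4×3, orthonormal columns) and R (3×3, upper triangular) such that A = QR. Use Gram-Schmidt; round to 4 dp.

Q = [[-0.1543, 0.2020, 0.6263], [0.4629, -0.6059, 0.5985], [0.6172, 0.7344, 0.1754], [0.6172, -0.2295, -0.4677]], R = [[6.4807, 0.3086, -1.0801], [0.0000, 5.1870, 2.7633], [0.0000, 0.0000, 3.6328]]

v_1 = (-1, 3, 4, 4); ‖v_1‖ = 6.4807, so e_1 = (-0.1543, 0.4629, 0.6172, 0.6172).
e_1·v_2 = (-0.1543)·1 + 0.4629·(-3) + 0.6172·4 + 0.6172·(-1) = 0.3086.
u_2 = v_2 − 0.3086·e_1 = (1.0476, -3.1429, 3.8095, -1.1905).
‖u_2‖ = 5.1870, so e_2 = (0.2020, -0.6059, 0.7344, -0.2295).
e_1·v_3 = (-0.1543)·3 + 0.4629·0 + 0.6172·2 + 0.6172·(-3) = -1.0801; e_2·v_3 = 0.2020·3 + (-0.6059)·0 + 0.7344·2 + (-0.2295)·(-3) = 2.7633.
u_3 = v_3 + 1.0801·e_1 − 2.7633·e_2 = (2.2752, 2.1743, 0.6372, -1.6991).
‖u_3‖ = 3.6328, so e_3 = (0.6263, 0.5985, 0.1754, -0.4677).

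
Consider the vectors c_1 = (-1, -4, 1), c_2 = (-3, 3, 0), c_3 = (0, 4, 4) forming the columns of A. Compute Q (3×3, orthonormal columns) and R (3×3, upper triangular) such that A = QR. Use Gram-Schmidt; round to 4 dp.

Q = [[-0.2357, -0.9526, 0.1925], [-0.9428, 0.2722, 0.1925], [0.2357, 0.1361, 0.9623]], R = [[4.2426, -2.1213, -2.8284], [0.0000, 3.6742, 1.6330], [0.0000, 0.0000, 4.6188]]

e_1 = c_1/‖c_1‖ = (-1, -4, 1)/4.2426 = (-0.2357, -0.9428, 0.2357).
r_{12} = e_1·c_2 = -2.1213.
u_2 = c_2 + 2.1213·e_1 = (-3.5000, 1.0000, 0.5000).
‖u_2‖ = 3.6742, so e_2 = (-0.9526, 0.2722, 0.1361).
r_{13} = e_1·c_3 = -2.8284; r_{23} = e_2·c_3 = 1.6330.
u_3 = c_3 + 2.8284·e_1 − 1.6330·e_2 = (0.8889, 0.8889, 4.4444).
‖u_3‖ = 4.6188, so e_3 = (0.1925, 0.1925, 0.9623).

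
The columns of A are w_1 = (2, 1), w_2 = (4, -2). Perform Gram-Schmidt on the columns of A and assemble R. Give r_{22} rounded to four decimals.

r_{22} = 3.5777

w_1 = (2, 1); ‖w_1‖ = 2.2361, so q_1 = (0.8944, 0.4472).
q_1·w_2 = 0.8944·4 + 0.4472·(-2) = 2.6833.
u_2 = w_2 − 2.6833·q_1 = (1.6000, -3.2000).
r_{22} = ‖u_2‖ = 3.5777.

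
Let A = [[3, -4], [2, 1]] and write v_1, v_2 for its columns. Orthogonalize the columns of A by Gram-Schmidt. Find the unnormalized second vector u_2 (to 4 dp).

v_1 = (3, 2); ‖v_1‖ = 3.6056, so q_1 = (0.8321, 0.5547).
q_1·v_2 = 0.8321·(-4) + 0.5547·1 = -2.7735.
u_2 = v_2 + 2.7735·q_1 = (-1.6923, 2.5385).

u_2 = (-1.6923, 2.5385)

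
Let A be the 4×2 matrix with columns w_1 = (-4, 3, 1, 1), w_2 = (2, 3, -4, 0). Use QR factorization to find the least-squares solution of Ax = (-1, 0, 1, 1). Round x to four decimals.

w_1 = (-4, 3, 1, 1); ‖w_1‖ = 5.1962, so q_1 = (-0.7698, 0.5774, 0.1925, 0.1925).
q_1·w_2 = (-0.7698)·2 + 0.5774·3 + 0.1925·(-4) + 0.1925·0 = -0.5774.
u_2 = w_2 + 0.5774·q_1 = (1.5556, 3.3333, -3.8889, 0.1111).
‖u_2‖ = 5.3541, so q_2 = (0.2905, 0.6226, -0.7263, 0.0208).
Qᵀb = (1.1547, -0.9961).
Back-substitute: x_2 = -0.9961/5.3541 = -0.1860.
x_1 = (1.1547 + 0.5774·(-0.1860))/5.1962 = 0.2016.

x = (0.2016, -0.1860)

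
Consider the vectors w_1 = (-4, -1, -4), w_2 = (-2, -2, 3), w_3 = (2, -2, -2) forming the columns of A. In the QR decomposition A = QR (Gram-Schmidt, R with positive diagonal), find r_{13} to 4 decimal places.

w_1 = (-4, -1, -4); ‖w_1‖ = 5.7446, so q_1 = (-0.6963, -0.1741, -0.6963).
r_{13} = q_1·w_3 = 0.3482.

r_{13} = 0.3482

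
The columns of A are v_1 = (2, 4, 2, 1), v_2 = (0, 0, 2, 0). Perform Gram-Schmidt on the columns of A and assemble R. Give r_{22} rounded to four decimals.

v_1 = (2, 4, 2, 1); ‖v_1‖ = 5.0000, so e_1 = (0.4000, 0.8000, 0.4000, 0.2000).
e_1·v_2 = 0.4000·0 + 0.8000·0 + 0.4000·2 + 0.2000·0 = 0.8000.
u_2 = v_2 − 0.8000·e_1 = (-0.3200, -0.6400, 1.6800, -0.1600).
r_{22} = ‖u_2‖ = 1.8330.

r_{22} = 1.8330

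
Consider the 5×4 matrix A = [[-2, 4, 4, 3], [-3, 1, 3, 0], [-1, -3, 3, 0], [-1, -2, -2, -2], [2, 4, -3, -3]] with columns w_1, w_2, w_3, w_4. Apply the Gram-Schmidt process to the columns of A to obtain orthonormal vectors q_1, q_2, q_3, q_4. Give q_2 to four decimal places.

q_2 = (0.6222, 0.1944, -0.4278, -0.2800, 0.5600)

w_1 = (-2, -3, -1, -1, 2); ‖w_1‖ = 4.3589, so q_1 = (-0.4588, -0.6882, -0.2294, -0.2294, 0.4588).
q_1·w_2 = (-0.4588)·4 + (-0.6882)·1 + (-0.2294)·(-3) + (-0.2294)·(-2) + 0.4588·4 = 0.4588.
u_2 = w_2 − 0.4588·q_1 = (4.2105, 1.3158, -2.8947, -1.8947, 3.7895).
‖u_2‖ = 6.7668, so q_2 = (0.6222, 0.1944, -0.4278, -0.2800, 0.5600).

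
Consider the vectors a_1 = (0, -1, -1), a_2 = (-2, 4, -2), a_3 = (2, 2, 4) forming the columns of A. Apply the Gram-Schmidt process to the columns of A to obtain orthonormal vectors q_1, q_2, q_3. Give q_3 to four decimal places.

q_3 = (0.9045, 0.3015, -0.3015)

a_1 = (0, -1, -1); ‖a_1‖ = 1.4142, so q_1 = (0.0000, -0.7071, -0.7071).
q_1·a_2 = 0.0000·(-2) + (-0.7071)·4 + (-0.7071)·(-2) = -1.4142.
u_2 = a_2 + 1.4142·q_1 = (-2.0000, 3.0000, -3.0000).
‖u_2‖ = 4.6904, so q_2 = (-0.4264, 0.6396, -0.6396).
q_1·a_3 = 0.0000·2 + (-0.7071)·2 + (-0.7071)·4 = -4.2426; q_2·a_3 = (-0.4264)·2 + 0.6396·2 + (-0.6396)·4 = -2.1320.
u_3 = a_3 + 4.2426·q_1 + 2.1320·q_2 = (1.0909, 0.3636, -0.3636).
‖u_3‖ = 1.2060, so q_3 = (0.9045, 0.3015, -0.3015).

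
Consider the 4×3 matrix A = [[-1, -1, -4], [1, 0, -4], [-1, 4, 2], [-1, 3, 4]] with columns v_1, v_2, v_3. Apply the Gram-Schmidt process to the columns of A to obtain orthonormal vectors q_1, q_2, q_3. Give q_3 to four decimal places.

q_3 = (-0.6038, -0.7008, -0.3127, 0.2156)

v_1 = (-1, 1, -1, -1); ‖v_1‖ = 2.0000, so q_1 = (-0.5000, 0.5000, -0.5000, -0.5000).
q_1·v_2 = (-0.5000)·(-1) + 0.5000·0 + (-0.5000)·4 + (-0.5000)·3 = -3.0000.
u_2 = v_2 + 3.0000·q_1 = (-2.5000, 1.5000, 2.5000, 1.5000).
‖u_2‖ = 4.1231, so q_2 = (-0.6063, 0.3638, 0.6063, 0.3638).
q_1·v_3 = (-0.5000)·(-4) + 0.5000·(-4) + (-0.5000)·2 + (-0.5000)·4 = -3.0000; q_2·v_3 = (-0.6063)·(-4) + 0.3638·(-4) + 0.6063·2 + 0.3638·4 = 3.6380.
u_3 = v_3 + 3.0000·q_1 − 3.6380·q_2 = (-3.2941, -3.8235, -1.7059, 1.1765).
‖u_3‖ = 5.4557, so q_3 = (-0.6038, -0.7008, -0.3127, 0.2156).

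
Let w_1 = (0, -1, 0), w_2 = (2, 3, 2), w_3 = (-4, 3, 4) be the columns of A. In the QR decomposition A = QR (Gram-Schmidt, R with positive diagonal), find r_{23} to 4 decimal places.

w_1 = (0, -1, 0); ‖w_1‖ = 1.0000, so q_1 = (0.0000, -1.0000, 0.0000).
q_1·w_2 = 0.0000·2 + (-1.0000)·3 + 0.0000·2 = -3.0000.
u_2 = w_2 + 3.0000·q_1 = (2.0000, 0.0000, 2.0000).
‖u_2‖ = 2.8284, so q_2 = (0.7071, 0.0000, 0.7071).
r_{23} = q_2·w_3 = 0.0000.

r_{23} = 0.0000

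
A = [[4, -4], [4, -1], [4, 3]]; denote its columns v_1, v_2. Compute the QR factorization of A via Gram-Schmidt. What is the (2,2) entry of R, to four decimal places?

v_1 = (4, 4, 4); ‖v_1‖ = 6.9282, so q_1 = (0.5774, 0.5774, 0.5774).
q_1·v_2 = 0.5774·(-4) + 0.5774·(-1) + 0.5774·3 = -1.1547.
u_2 = v_2 + 1.1547·q_1 = (-3.3333, -0.3333, 3.6667).
r_{22} = ‖u_2‖ = 4.9666.

r_{22} = 4.9666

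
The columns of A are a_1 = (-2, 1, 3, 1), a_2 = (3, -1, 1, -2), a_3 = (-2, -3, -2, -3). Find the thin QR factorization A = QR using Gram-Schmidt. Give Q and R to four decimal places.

Q = [[-0.5164, 0.6198, -0.5806], [0.2582, -0.1690, -0.5565], [0.7746, 0.6198, -0.0034], [0.2582, -0.4507, -0.5943]], R = [[3.8730, -1.5492, -2.0656], [0.0000, 3.5496, -0.6198], [0.0000, 0.0000, 4.6205]]

a_1 = (-2, 1, 3, 1); ‖a_1‖ = 3.8730, so e_1 = (-0.5164, 0.2582, 0.7746, 0.2582).
e_1·a_2 = (-0.5164)·3 + 0.2582·(-1) + 0.7746·1 + 0.2582·(-2) = -1.5492.
u_2 = a_2 + 1.5492·e_1 = (2.2000, -0.6000, 2.2000, -1.6000).
‖u_2‖ = 3.5496, so e_2 = (0.6198, -0.1690, 0.6198, -0.4507).
e_1·a_3 = (-0.5164)·(-2) + 0.2582·(-3) + 0.7746·(-2) + 0.2582·(-3) = -2.0656; e_2·a_3 = 0.6198·(-2) + (-0.1690)·(-3) + 0.6198·(-2) + (-0.4507)·(-3) = -0.6198.
u_3 = a_3 + 2.0656·e_1 + 0.6198·e_2 = (-2.6825, -2.5714, -0.0159, -2.7460).
‖u_3‖ = 4.6205, so e_3 = (-0.5806, -0.5565, -0.0034, -0.5943).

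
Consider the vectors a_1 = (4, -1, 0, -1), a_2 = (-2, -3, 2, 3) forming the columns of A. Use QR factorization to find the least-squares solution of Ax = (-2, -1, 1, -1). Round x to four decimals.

x = (-0.2673, 0.1485)

a_1 = (4, -1, 0, -1); ‖a_1‖ = 4.2426, so e_1 = (0.9428, -0.2357, 0.0000, -0.2357).
e_1·a_2 = 0.9428·(-2) + (-0.2357)·(-3) + 0.0000·2 + (-0.2357)·3 = -1.8856.
u_2 = a_2 + 1.8856·e_1 = (-0.2222, -3.4444, 2.0000, 2.5556).
‖u_2‖ = 4.7376, so e_2 = (-0.0469, -0.7271, 0.4222, 0.5394).
Qᵀb = (-1.4142, 0.7036).
Back-substitute: x_2 = 0.7036/4.7376 = 0.1485.
x_1 = (-1.4142 + 1.8856·0.1485)/4.2426 = -0.2673.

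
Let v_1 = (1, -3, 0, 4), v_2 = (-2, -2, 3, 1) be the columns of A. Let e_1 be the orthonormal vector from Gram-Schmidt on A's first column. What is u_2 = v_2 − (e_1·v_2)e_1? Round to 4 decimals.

e_1 = v_1/‖v_1‖ = (1, -3, 0, 4)/5.0990 = (0.1961, -0.5883, 0.0000, 0.7845).
r_{12} = e_1·v_2 = 1.5689.
u_2 = v_2 − 1.5689·e_1 = (-2.3077, -1.0769, 3.0000, -0.2308).

u_2 = (-2.3077, -1.0769, 3.0000, -0.2308)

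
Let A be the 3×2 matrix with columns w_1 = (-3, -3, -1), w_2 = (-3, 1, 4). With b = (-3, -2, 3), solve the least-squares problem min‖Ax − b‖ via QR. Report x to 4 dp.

x = (0.5592, 0.6878)

w_1 = (-3, -3, -1); ‖w_1‖ = 4.3589, so e_1 = (-0.6882, -0.6882, -0.2294).
e_1·w_2 = (-0.6882)·(-3) + (-0.6882)·1 + (-0.2294)·4 = 0.4588.
u_2 = w_2 − 0.4588·e_1 = (-2.6842, 1.3158, 4.1053).
‖u_2‖ = 5.0783, so e_2 = (-0.5286, 0.2591, 0.8084).
Qᵀb = (2.7530, 3.4926).
Back-substitute: x_2 = 3.4926/5.0783 = 0.6878.
x_1 = (2.7530 − 0.4588·0.6878)/4.3589 = 0.5592.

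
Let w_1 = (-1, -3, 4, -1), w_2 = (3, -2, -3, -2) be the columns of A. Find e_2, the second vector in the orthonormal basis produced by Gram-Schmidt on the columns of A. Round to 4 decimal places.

e_2 = (0.5573, -0.5648, -0.3992, -0.4594)

w_1 = (-1, -3, 4, -1); ‖w_1‖ = 5.1962, so e_1 = (-0.1925, -0.5774, 0.7698, -0.1925).
e_1·w_2 = (-0.1925)·3 + (-0.5774)·(-2) + 0.7698·(-3) + (-0.1925)·(-2) = -1.3472.
u_2 = w_2 + 1.3472·e_1 = (2.7407, -2.7778, -1.9630, -2.2593).
‖u_2‖ = 4.9178, so e_2 = (0.5573, -0.5648, -0.3992, -0.4594).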